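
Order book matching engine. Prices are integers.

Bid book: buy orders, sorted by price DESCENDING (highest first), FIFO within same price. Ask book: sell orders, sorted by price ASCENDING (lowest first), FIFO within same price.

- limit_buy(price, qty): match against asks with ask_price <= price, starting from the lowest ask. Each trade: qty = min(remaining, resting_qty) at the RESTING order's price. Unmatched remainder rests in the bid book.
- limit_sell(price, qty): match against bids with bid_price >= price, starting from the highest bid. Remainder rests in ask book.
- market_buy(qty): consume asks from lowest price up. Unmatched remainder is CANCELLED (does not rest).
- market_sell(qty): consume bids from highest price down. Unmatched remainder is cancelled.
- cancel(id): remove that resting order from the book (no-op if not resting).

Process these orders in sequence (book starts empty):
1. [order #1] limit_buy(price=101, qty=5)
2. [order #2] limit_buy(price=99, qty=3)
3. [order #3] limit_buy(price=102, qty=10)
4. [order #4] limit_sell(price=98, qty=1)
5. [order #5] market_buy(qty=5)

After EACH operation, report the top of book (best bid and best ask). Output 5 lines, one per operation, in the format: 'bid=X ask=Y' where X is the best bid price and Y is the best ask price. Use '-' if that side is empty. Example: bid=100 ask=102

After op 1 [order #1] limit_buy(price=101, qty=5): fills=none; bids=[#1:5@101] asks=[-]
After op 2 [order #2] limit_buy(price=99, qty=3): fills=none; bids=[#1:5@101 #2:3@99] asks=[-]
After op 3 [order #3] limit_buy(price=102, qty=10): fills=none; bids=[#3:10@102 #1:5@101 #2:3@99] asks=[-]
After op 4 [order #4] limit_sell(price=98, qty=1): fills=#3x#4:1@102; bids=[#3:9@102 #1:5@101 #2:3@99] asks=[-]
After op 5 [order #5] market_buy(qty=5): fills=none; bids=[#3:9@102 #1:5@101 #2:3@99] asks=[-]

Answer: bid=101 ask=-
bid=101 ask=-
bid=102 ask=-
bid=102 ask=-
bid=102 ask=-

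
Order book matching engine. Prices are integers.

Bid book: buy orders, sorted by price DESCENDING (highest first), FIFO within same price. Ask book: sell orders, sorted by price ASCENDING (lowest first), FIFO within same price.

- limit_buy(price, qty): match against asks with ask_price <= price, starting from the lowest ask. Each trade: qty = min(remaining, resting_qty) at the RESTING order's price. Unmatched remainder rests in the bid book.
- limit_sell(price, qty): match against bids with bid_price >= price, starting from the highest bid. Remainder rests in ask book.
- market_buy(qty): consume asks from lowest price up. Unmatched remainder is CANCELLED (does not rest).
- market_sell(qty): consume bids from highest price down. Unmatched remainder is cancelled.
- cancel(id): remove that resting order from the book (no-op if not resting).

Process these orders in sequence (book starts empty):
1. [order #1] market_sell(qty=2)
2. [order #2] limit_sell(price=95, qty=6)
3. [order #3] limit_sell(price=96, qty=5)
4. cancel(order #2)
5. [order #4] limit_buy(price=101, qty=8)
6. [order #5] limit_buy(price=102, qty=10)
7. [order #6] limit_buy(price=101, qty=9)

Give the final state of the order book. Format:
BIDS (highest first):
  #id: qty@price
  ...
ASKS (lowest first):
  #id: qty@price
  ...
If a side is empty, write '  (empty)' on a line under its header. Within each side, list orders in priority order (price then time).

Answer: BIDS (highest first):
  #5: 10@102
  #4: 3@101
  #6: 9@101
ASKS (lowest first):
  (empty)

Derivation:
After op 1 [order #1] market_sell(qty=2): fills=none; bids=[-] asks=[-]
After op 2 [order #2] limit_sell(price=95, qty=6): fills=none; bids=[-] asks=[#2:6@95]
After op 3 [order #3] limit_sell(price=96, qty=5): fills=none; bids=[-] asks=[#2:6@95 #3:5@96]
After op 4 cancel(order #2): fills=none; bids=[-] asks=[#3:5@96]
After op 5 [order #4] limit_buy(price=101, qty=8): fills=#4x#3:5@96; bids=[#4:3@101] asks=[-]
After op 6 [order #5] limit_buy(price=102, qty=10): fills=none; bids=[#5:10@102 #4:3@101] asks=[-]
After op 7 [order #6] limit_buy(price=101, qty=9): fills=none; bids=[#5:10@102 #4:3@101 #6:9@101] asks=[-]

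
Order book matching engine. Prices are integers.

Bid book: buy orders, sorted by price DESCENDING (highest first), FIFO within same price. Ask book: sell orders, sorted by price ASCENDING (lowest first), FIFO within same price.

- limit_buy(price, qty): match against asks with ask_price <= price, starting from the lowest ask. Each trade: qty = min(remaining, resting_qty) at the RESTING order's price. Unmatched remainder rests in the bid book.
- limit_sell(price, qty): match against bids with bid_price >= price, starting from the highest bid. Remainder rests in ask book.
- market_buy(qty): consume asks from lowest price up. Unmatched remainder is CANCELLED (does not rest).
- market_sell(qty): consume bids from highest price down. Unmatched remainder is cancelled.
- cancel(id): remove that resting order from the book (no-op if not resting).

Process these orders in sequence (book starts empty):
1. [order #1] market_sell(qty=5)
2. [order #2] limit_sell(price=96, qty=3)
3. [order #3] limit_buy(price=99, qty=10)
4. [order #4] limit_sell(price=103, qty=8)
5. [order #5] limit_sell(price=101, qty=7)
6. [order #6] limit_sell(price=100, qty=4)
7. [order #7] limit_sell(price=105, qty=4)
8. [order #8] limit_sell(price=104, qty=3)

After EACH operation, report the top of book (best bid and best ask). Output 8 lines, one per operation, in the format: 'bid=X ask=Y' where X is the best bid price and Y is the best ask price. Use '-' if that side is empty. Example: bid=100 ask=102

Answer: bid=- ask=-
bid=- ask=96
bid=99 ask=-
bid=99 ask=103
bid=99 ask=101
bid=99 ask=100
bid=99 ask=100
bid=99 ask=100

Derivation:
After op 1 [order #1] market_sell(qty=5): fills=none; bids=[-] asks=[-]
After op 2 [order #2] limit_sell(price=96, qty=3): fills=none; bids=[-] asks=[#2:3@96]
After op 3 [order #3] limit_buy(price=99, qty=10): fills=#3x#2:3@96; bids=[#3:7@99] asks=[-]
After op 4 [order #4] limit_sell(price=103, qty=8): fills=none; bids=[#3:7@99] asks=[#4:8@103]
After op 5 [order #5] limit_sell(price=101, qty=7): fills=none; bids=[#3:7@99] asks=[#5:7@101 #4:8@103]
After op 6 [order #6] limit_sell(price=100, qty=4): fills=none; bids=[#3:7@99] asks=[#6:4@100 #5:7@101 #4:8@103]
After op 7 [order #7] limit_sell(price=105, qty=4): fills=none; bids=[#3:7@99] asks=[#6:4@100 #5:7@101 #4:8@103 #7:4@105]
After op 8 [order #8] limit_sell(price=104, qty=3): fills=none; bids=[#3:7@99] asks=[#6:4@100 #5:7@101 #4:8@103 #8:3@104 #7:4@105]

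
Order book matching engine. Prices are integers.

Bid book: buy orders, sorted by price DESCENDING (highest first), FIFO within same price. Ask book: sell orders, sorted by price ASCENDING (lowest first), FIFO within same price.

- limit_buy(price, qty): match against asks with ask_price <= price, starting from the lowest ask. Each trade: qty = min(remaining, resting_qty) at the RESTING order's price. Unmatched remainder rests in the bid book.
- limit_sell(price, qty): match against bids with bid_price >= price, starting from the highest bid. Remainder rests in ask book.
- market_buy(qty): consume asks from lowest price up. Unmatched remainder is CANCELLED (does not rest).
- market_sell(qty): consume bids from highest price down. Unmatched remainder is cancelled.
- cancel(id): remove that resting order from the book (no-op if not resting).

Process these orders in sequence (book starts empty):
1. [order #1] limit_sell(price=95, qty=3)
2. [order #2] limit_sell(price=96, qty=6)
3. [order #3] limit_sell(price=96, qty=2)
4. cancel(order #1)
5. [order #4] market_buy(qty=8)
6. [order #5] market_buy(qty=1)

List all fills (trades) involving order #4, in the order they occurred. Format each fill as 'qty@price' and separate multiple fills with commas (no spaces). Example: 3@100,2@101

Answer: 6@96,2@96

Derivation:
After op 1 [order #1] limit_sell(price=95, qty=3): fills=none; bids=[-] asks=[#1:3@95]
After op 2 [order #2] limit_sell(price=96, qty=6): fills=none; bids=[-] asks=[#1:3@95 #2:6@96]
After op 3 [order #3] limit_sell(price=96, qty=2): fills=none; bids=[-] asks=[#1:3@95 #2:6@96 #3:2@96]
After op 4 cancel(order #1): fills=none; bids=[-] asks=[#2:6@96 #3:2@96]
After op 5 [order #4] market_buy(qty=8): fills=#4x#2:6@96 #4x#3:2@96; bids=[-] asks=[-]
After op 6 [order #5] market_buy(qty=1): fills=none; bids=[-] asks=[-]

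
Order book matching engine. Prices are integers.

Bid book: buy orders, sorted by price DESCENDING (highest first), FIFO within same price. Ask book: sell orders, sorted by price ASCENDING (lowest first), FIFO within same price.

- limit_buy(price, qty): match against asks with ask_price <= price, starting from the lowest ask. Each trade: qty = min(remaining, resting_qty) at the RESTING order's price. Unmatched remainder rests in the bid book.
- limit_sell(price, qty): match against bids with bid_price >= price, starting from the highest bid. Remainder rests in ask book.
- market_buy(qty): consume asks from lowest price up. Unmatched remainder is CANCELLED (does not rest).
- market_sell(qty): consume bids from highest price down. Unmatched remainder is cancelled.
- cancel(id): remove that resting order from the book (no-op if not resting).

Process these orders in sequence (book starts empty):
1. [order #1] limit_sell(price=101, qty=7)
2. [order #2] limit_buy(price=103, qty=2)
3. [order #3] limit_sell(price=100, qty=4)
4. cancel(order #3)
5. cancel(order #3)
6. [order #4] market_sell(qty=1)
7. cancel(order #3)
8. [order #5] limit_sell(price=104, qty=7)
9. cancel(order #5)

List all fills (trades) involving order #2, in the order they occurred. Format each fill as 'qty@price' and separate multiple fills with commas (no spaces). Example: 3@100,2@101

Answer: 2@101

Derivation:
After op 1 [order #1] limit_sell(price=101, qty=7): fills=none; bids=[-] asks=[#1:7@101]
After op 2 [order #2] limit_buy(price=103, qty=2): fills=#2x#1:2@101; bids=[-] asks=[#1:5@101]
After op 3 [order #3] limit_sell(price=100, qty=4): fills=none; bids=[-] asks=[#3:4@100 #1:5@101]
After op 4 cancel(order #3): fills=none; bids=[-] asks=[#1:5@101]
After op 5 cancel(order #3): fills=none; bids=[-] asks=[#1:5@101]
After op 6 [order #4] market_sell(qty=1): fills=none; bids=[-] asks=[#1:5@101]
After op 7 cancel(order #3): fills=none; bids=[-] asks=[#1:5@101]
After op 8 [order #5] limit_sell(price=104, qty=7): fills=none; bids=[-] asks=[#1:5@101 #5:7@104]
After op 9 cancel(order #5): fills=none; bids=[-] asks=[#1:5@101]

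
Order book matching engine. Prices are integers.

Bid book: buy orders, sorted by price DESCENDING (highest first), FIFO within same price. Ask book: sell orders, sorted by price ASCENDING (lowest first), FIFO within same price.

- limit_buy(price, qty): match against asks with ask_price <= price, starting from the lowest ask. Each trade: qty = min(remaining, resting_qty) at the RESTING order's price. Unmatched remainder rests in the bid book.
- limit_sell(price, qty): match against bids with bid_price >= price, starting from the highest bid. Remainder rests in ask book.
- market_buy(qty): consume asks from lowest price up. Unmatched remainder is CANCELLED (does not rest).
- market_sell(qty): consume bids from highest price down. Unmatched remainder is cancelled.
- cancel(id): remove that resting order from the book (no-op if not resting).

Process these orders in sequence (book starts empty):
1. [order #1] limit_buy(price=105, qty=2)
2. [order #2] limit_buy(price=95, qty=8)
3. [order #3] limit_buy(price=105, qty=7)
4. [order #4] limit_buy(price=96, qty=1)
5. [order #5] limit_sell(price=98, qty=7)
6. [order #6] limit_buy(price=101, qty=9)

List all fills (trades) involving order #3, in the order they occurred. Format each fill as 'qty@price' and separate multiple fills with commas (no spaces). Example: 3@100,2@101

Answer: 5@105

Derivation:
After op 1 [order #1] limit_buy(price=105, qty=2): fills=none; bids=[#1:2@105] asks=[-]
After op 2 [order #2] limit_buy(price=95, qty=8): fills=none; bids=[#1:2@105 #2:8@95] asks=[-]
After op 3 [order #3] limit_buy(price=105, qty=7): fills=none; bids=[#1:2@105 #3:7@105 #2:8@95] asks=[-]
After op 4 [order #4] limit_buy(price=96, qty=1): fills=none; bids=[#1:2@105 #3:7@105 #4:1@96 #2:8@95] asks=[-]
After op 5 [order #5] limit_sell(price=98, qty=7): fills=#1x#5:2@105 #3x#5:5@105; bids=[#3:2@105 #4:1@96 #2:8@95] asks=[-]
After op 6 [order #6] limit_buy(price=101, qty=9): fills=none; bids=[#3:2@105 #6:9@101 #4:1@96 #2:8@95] asks=[-]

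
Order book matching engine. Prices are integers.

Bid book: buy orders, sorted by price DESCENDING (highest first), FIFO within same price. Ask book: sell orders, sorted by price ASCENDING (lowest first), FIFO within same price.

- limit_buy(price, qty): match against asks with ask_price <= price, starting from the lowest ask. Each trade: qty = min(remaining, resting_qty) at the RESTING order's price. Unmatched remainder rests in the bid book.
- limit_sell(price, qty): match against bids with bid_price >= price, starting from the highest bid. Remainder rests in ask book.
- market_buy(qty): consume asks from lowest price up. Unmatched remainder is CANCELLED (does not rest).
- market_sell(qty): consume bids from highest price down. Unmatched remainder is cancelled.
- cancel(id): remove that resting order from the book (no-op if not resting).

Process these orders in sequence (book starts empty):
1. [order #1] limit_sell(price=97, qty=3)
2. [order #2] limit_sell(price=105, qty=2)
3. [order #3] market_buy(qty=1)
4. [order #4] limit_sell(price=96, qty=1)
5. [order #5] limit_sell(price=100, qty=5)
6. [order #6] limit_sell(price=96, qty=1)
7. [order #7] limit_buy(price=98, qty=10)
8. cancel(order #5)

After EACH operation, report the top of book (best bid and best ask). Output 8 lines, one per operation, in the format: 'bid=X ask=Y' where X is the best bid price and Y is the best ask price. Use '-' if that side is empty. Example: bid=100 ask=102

Answer: bid=- ask=97
bid=- ask=97
bid=- ask=97
bid=- ask=96
bid=- ask=96
bid=- ask=96
bid=98 ask=100
bid=98 ask=105

Derivation:
After op 1 [order #1] limit_sell(price=97, qty=3): fills=none; bids=[-] asks=[#1:3@97]
After op 2 [order #2] limit_sell(price=105, qty=2): fills=none; bids=[-] asks=[#1:3@97 #2:2@105]
After op 3 [order #3] market_buy(qty=1): fills=#3x#1:1@97; bids=[-] asks=[#1:2@97 #2:2@105]
After op 4 [order #4] limit_sell(price=96, qty=1): fills=none; bids=[-] asks=[#4:1@96 #1:2@97 #2:2@105]
After op 5 [order #5] limit_sell(price=100, qty=5): fills=none; bids=[-] asks=[#4:1@96 #1:2@97 #5:5@100 #2:2@105]
After op 6 [order #6] limit_sell(price=96, qty=1): fills=none; bids=[-] asks=[#4:1@96 #6:1@96 #1:2@97 #5:5@100 #2:2@105]
After op 7 [order #7] limit_buy(price=98, qty=10): fills=#7x#4:1@96 #7x#6:1@96 #7x#1:2@97; bids=[#7:6@98] asks=[#5:5@100 #2:2@105]
After op 8 cancel(order #5): fills=none; bids=[#7:6@98] asks=[#2:2@105]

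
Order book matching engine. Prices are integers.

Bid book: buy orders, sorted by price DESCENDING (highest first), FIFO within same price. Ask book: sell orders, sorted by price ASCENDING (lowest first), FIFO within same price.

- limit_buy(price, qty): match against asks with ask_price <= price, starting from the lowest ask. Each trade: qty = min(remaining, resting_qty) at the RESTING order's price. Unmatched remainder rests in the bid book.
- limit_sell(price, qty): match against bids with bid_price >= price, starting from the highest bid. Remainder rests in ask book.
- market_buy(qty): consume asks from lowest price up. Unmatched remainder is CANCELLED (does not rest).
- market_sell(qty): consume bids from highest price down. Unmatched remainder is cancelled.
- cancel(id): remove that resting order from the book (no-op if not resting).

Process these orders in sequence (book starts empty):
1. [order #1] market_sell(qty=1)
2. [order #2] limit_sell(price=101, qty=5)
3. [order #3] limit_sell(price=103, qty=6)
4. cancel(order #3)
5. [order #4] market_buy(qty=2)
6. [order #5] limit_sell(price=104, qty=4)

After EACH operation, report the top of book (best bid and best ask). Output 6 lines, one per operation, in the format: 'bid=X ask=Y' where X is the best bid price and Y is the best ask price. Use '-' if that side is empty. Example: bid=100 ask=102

After op 1 [order #1] market_sell(qty=1): fills=none; bids=[-] asks=[-]
After op 2 [order #2] limit_sell(price=101, qty=5): fills=none; bids=[-] asks=[#2:5@101]
After op 3 [order #3] limit_sell(price=103, qty=6): fills=none; bids=[-] asks=[#2:5@101 #3:6@103]
After op 4 cancel(order #3): fills=none; bids=[-] asks=[#2:5@101]
After op 5 [order #4] market_buy(qty=2): fills=#4x#2:2@101; bids=[-] asks=[#2:3@101]
After op 6 [order #5] limit_sell(price=104, qty=4): fills=none; bids=[-] asks=[#2:3@101 #5:4@104]

Answer: bid=- ask=-
bid=- ask=101
bid=- ask=101
bid=- ask=101
bid=- ask=101
bid=- ask=101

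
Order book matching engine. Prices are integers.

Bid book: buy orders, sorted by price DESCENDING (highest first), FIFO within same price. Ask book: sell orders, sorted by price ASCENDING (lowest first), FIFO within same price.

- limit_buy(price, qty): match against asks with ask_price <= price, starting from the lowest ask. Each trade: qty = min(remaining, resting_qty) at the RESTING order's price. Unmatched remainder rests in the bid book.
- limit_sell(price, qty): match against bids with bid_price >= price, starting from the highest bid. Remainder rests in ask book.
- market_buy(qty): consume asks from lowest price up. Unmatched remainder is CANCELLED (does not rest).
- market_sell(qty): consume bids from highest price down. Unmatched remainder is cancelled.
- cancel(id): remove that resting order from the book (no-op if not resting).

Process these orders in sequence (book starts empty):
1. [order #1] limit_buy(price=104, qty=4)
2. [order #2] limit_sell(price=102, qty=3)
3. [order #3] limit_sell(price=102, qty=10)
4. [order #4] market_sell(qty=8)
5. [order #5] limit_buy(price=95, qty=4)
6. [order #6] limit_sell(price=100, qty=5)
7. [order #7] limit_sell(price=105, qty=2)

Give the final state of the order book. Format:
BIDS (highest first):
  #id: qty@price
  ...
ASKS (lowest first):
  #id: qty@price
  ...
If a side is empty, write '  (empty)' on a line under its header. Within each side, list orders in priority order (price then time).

After op 1 [order #1] limit_buy(price=104, qty=4): fills=none; bids=[#1:4@104] asks=[-]
After op 2 [order #2] limit_sell(price=102, qty=3): fills=#1x#2:3@104; bids=[#1:1@104] asks=[-]
After op 3 [order #3] limit_sell(price=102, qty=10): fills=#1x#3:1@104; bids=[-] asks=[#3:9@102]
After op 4 [order #4] market_sell(qty=8): fills=none; bids=[-] asks=[#3:9@102]
After op 5 [order #5] limit_buy(price=95, qty=4): fills=none; bids=[#5:4@95] asks=[#3:9@102]
After op 6 [order #6] limit_sell(price=100, qty=5): fills=none; bids=[#5:4@95] asks=[#6:5@100 #3:9@102]
After op 7 [order #7] limit_sell(price=105, qty=2): fills=none; bids=[#5:4@95] asks=[#6:5@100 #3:9@102 #7:2@105]

Answer: BIDS (highest first):
  #5: 4@95
ASKS (lowest first):
  #6: 5@100
  #3: 9@102
  #7: 2@105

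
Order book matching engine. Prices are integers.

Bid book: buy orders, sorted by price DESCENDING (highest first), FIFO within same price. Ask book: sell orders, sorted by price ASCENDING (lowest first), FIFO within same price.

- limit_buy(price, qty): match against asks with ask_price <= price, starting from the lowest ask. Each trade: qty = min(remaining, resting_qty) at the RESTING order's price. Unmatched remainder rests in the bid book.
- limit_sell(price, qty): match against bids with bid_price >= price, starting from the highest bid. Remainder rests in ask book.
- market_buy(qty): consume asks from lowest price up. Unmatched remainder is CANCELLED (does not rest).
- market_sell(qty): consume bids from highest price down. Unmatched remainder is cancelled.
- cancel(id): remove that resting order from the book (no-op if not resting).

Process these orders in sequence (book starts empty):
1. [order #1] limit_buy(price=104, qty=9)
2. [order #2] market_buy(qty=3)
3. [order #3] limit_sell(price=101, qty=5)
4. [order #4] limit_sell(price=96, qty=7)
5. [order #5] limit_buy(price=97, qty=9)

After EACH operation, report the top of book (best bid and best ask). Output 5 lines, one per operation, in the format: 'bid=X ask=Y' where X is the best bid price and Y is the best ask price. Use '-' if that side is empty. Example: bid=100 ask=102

Answer: bid=104 ask=-
bid=104 ask=-
bid=104 ask=-
bid=- ask=96
bid=97 ask=-

Derivation:
After op 1 [order #1] limit_buy(price=104, qty=9): fills=none; bids=[#1:9@104] asks=[-]
After op 2 [order #2] market_buy(qty=3): fills=none; bids=[#1:9@104] asks=[-]
After op 3 [order #3] limit_sell(price=101, qty=5): fills=#1x#3:5@104; bids=[#1:4@104] asks=[-]
After op 4 [order #4] limit_sell(price=96, qty=7): fills=#1x#4:4@104; bids=[-] asks=[#4:3@96]
After op 5 [order #5] limit_buy(price=97, qty=9): fills=#5x#4:3@96; bids=[#5:6@97] asks=[-]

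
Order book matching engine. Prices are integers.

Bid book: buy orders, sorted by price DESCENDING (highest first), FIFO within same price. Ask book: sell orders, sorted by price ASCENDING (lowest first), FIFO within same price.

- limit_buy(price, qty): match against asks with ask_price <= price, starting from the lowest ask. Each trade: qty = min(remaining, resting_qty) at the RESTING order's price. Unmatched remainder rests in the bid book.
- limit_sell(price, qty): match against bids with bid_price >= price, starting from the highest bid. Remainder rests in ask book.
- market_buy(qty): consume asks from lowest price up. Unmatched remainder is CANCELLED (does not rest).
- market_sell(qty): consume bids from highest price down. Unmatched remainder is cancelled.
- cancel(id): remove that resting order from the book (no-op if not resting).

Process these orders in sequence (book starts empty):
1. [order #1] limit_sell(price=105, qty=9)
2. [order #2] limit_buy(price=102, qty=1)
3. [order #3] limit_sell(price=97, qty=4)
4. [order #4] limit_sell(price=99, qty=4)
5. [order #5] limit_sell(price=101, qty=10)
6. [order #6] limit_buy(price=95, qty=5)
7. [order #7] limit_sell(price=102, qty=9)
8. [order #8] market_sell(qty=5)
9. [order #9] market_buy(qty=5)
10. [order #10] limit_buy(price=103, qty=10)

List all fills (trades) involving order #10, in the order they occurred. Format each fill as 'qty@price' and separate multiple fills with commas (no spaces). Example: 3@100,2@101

Answer: 2@99,8@101

Derivation:
After op 1 [order #1] limit_sell(price=105, qty=9): fills=none; bids=[-] asks=[#1:9@105]
After op 2 [order #2] limit_buy(price=102, qty=1): fills=none; bids=[#2:1@102] asks=[#1:9@105]
After op 3 [order #3] limit_sell(price=97, qty=4): fills=#2x#3:1@102; bids=[-] asks=[#3:3@97 #1:9@105]
After op 4 [order #4] limit_sell(price=99, qty=4): fills=none; bids=[-] asks=[#3:3@97 #4:4@99 #1:9@105]
After op 5 [order #5] limit_sell(price=101, qty=10): fills=none; bids=[-] asks=[#3:3@97 #4:4@99 #5:10@101 #1:9@105]
After op 6 [order #6] limit_buy(price=95, qty=5): fills=none; bids=[#6:5@95] asks=[#3:3@97 #4:4@99 #5:10@101 #1:9@105]
After op 7 [order #7] limit_sell(price=102, qty=9): fills=none; bids=[#6:5@95] asks=[#3:3@97 #4:4@99 #5:10@101 #7:9@102 #1:9@105]
After op 8 [order #8] market_sell(qty=5): fills=#6x#8:5@95; bids=[-] asks=[#3:3@97 #4:4@99 #5:10@101 #7:9@102 #1:9@105]
After op 9 [order #9] market_buy(qty=5): fills=#9x#3:3@97 #9x#4:2@99; bids=[-] asks=[#4:2@99 #5:10@101 #7:9@102 #1:9@105]
After op 10 [order #10] limit_buy(price=103, qty=10): fills=#10x#4:2@99 #10x#5:8@101; bids=[-] asks=[#5:2@101 #7:9@102 #1:9@105]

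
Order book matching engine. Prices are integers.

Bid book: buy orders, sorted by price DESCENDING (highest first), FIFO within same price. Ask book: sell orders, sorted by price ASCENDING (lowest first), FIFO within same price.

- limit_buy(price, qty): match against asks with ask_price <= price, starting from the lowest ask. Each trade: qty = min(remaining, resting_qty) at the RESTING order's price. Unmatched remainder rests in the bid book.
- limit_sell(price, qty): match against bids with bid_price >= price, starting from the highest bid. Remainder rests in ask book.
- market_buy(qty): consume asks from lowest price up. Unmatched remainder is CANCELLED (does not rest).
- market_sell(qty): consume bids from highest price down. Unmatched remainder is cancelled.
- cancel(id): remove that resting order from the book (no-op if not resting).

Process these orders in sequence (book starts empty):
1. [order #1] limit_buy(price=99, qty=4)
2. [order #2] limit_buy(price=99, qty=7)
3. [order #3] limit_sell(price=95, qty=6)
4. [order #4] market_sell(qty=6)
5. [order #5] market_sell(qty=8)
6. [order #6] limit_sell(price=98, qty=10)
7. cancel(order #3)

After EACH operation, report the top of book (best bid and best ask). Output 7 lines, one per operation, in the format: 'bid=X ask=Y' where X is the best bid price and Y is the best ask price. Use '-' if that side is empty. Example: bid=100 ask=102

After op 1 [order #1] limit_buy(price=99, qty=4): fills=none; bids=[#1:4@99] asks=[-]
After op 2 [order #2] limit_buy(price=99, qty=7): fills=none; bids=[#1:4@99 #2:7@99] asks=[-]
After op 3 [order #3] limit_sell(price=95, qty=6): fills=#1x#3:4@99 #2x#3:2@99; bids=[#2:5@99] asks=[-]
After op 4 [order #4] market_sell(qty=6): fills=#2x#4:5@99; bids=[-] asks=[-]
After op 5 [order #5] market_sell(qty=8): fills=none; bids=[-] asks=[-]
After op 6 [order #6] limit_sell(price=98, qty=10): fills=none; bids=[-] asks=[#6:10@98]
After op 7 cancel(order #3): fills=none; bids=[-] asks=[#6:10@98]

Answer: bid=99 ask=-
bid=99 ask=-
bid=99 ask=-
bid=- ask=-
bid=- ask=-
bid=- ask=98
bid=- ask=98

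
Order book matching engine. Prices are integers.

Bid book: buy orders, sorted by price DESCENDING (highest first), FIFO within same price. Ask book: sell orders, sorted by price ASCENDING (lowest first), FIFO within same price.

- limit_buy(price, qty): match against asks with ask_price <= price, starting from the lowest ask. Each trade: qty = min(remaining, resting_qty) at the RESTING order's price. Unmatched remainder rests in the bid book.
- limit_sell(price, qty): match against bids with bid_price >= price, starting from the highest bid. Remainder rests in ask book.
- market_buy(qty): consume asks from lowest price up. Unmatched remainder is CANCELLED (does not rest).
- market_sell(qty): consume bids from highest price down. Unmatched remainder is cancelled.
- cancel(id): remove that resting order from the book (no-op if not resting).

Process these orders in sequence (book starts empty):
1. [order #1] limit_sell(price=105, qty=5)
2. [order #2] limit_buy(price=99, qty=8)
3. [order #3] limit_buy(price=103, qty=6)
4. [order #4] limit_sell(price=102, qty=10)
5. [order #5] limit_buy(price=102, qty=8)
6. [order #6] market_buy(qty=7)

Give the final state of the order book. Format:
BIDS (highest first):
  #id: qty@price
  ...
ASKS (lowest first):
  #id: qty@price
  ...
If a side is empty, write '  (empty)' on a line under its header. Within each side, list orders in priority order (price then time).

After op 1 [order #1] limit_sell(price=105, qty=5): fills=none; bids=[-] asks=[#1:5@105]
After op 2 [order #2] limit_buy(price=99, qty=8): fills=none; bids=[#2:8@99] asks=[#1:5@105]
After op 3 [order #3] limit_buy(price=103, qty=6): fills=none; bids=[#3:6@103 #2:8@99] asks=[#1:5@105]
After op 4 [order #4] limit_sell(price=102, qty=10): fills=#3x#4:6@103; bids=[#2:8@99] asks=[#4:4@102 #1:5@105]
After op 5 [order #5] limit_buy(price=102, qty=8): fills=#5x#4:4@102; bids=[#5:4@102 #2:8@99] asks=[#1:5@105]
After op 6 [order #6] market_buy(qty=7): fills=#6x#1:5@105; bids=[#5:4@102 #2:8@99] asks=[-]

Answer: BIDS (highest first):
  #5: 4@102
  #2: 8@99
ASKS (lowest first):
  (empty)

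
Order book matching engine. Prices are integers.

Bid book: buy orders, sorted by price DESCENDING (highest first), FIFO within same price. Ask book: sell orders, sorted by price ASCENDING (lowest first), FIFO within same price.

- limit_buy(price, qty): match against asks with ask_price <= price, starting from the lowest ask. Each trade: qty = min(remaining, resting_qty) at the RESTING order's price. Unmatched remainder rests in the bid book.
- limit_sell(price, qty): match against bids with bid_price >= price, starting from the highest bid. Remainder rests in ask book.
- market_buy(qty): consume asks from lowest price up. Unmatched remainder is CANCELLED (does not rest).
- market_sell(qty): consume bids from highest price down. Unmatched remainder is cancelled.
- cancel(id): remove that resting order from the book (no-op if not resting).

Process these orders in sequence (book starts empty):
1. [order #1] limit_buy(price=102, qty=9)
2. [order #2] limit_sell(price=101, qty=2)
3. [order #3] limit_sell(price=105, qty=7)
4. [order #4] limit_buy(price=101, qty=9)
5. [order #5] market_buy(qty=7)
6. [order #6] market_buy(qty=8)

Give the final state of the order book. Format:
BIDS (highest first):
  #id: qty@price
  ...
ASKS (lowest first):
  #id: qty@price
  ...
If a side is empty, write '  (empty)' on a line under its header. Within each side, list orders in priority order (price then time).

After op 1 [order #1] limit_buy(price=102, qty=9): fills=none; bids=[#1:9@102] asks=[-]
After op 2 [order #2] limit_sell(price=101, qty=2): fills=#1x#2:2@102; bids=[#1:7@102] asks=[-]
After op 3 [order #3] limit_sell(price=105, qty=7): fills=none; bids=[#1:7@102] asks=[#3:7@105]
After op 4 [order #4] limit_buy(price=101, qty=9): fills=none; bids=[#1:7@102 #4:9@101] asks=[#3:7@105]
After op 5 [order #5] market_buy(qty=7): fills=#5x#3:7@105; bids=[#1:7@102 #4:9@101] asks=[-]
After op 6 [order #6] market_buy(qty=8): fills=none; bids=[#1:7@102 #4:9@101] asks=[-]

Answer: BIDS (highest first):
  #1: 7@102
  #4: 9@101
ASKS (lowest first):
  (empty)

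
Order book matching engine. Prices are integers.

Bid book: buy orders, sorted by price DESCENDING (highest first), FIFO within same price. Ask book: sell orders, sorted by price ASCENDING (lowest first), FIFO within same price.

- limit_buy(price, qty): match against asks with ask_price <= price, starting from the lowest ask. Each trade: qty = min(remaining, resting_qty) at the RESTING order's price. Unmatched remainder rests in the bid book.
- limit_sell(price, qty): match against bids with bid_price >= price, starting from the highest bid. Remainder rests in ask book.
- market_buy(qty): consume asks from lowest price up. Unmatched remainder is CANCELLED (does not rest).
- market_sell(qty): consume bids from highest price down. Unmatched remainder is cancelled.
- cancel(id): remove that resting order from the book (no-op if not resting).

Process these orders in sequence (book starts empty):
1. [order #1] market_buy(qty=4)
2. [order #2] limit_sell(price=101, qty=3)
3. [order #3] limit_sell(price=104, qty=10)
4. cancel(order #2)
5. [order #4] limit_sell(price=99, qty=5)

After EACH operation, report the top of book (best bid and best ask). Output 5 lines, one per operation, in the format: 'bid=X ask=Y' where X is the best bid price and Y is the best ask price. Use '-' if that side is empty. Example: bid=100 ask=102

Answer: bid=- ask=-
bid=- ask=101
bid=- ask=101
bid=- ask=104
bid=- ask=99

Derivation:
After op 1 [order #1] market_buy(qty=4): fills=none; bids=[-] asks=[-]
After op 2 [order #2] limit_sell(price=101, qty=3): fills=none; bids=[-] asks=[#2:3@101]
After op 3 [order #3] limit_sell(price=104, qty=10): fills=none; bids=[-] asks=[#2:3@101 #3:10@104]
After op 4 cancel(order #2): fills=none; bids=[-] asks=[#3:10@104]
After op 5 [order #4] limit_sell(price=99, qty=5): fills=none; bids=[-] asks=[#4:5@99 #3:10@104]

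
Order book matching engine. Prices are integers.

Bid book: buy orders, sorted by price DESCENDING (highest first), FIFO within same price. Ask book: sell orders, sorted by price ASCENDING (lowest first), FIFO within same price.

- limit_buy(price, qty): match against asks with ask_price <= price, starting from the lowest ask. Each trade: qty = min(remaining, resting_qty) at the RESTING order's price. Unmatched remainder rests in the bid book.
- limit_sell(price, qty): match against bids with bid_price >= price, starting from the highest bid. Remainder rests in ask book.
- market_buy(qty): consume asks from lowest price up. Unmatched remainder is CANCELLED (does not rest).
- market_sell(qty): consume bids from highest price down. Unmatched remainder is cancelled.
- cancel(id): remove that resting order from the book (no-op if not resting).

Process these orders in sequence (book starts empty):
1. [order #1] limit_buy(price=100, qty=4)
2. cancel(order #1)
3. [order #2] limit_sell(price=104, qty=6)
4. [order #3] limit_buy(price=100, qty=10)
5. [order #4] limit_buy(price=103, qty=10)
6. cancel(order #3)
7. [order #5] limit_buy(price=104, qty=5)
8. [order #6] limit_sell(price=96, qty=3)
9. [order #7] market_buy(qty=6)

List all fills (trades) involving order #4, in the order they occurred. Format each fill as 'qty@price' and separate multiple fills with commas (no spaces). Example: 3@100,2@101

Answer: 3@103

Derivation:
After op 1 [order #1] limit_buy(price=100, qty=4): fills=none; bids=[#1:4@100] asks=[-]
After op 2 cancel(order #1): fills=none; bids=[-] asks=[-]
After op 3 [order #2] limit_sell(price=104, qty=6): fills=none; bids=[-] asks=[#2:6@104]
After op 4 [order #3] limit_buy(price=100, qty=10): fills=none; bids=[#3:10@100] asks=[#2:6@104]
After op 5 [order #4] limit_buy(price=103, qty=10): fills=none; bids=[#4:10@103 #3:10@100] asks=[#2:6@104]
After op 6 cancel(order #3): fills=none; bids=[#4:10@103] asks=[#2:6@104]
After op 7 [order #5] limit_buy(price=104, qty=5): fills=#5x#2:5@104; bids=[#4:10@103] asks=[#2:1@104]
After op 8 [order #6] limit_sell(price=96, qty=3): fills=#4x#6:3@103; bids=[#4:7@103] asks=[#2:1@104]
After op 9 [order #7] market_buy(qty=6): fills=#7x#2:1@104; bids=[#4:7@103] asks=[-]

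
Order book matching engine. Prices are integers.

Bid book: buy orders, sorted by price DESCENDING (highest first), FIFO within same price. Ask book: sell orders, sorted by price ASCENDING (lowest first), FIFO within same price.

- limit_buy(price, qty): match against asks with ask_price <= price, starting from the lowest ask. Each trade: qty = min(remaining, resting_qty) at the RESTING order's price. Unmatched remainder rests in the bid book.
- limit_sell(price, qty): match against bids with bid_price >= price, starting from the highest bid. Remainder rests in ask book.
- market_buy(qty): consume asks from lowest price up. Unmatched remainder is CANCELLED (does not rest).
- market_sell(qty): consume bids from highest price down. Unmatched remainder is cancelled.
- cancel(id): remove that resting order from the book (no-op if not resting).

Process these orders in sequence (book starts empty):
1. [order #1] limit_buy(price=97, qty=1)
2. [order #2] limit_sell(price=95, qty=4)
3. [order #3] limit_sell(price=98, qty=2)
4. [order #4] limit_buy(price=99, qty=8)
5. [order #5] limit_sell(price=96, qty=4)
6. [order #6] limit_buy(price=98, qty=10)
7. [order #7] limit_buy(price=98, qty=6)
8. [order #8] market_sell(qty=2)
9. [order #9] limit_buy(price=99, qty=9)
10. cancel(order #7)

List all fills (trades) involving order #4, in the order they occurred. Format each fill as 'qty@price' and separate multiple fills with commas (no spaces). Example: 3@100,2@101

Answer: 3@95,2@98,3@99

Derivation:
After op 1 [order #1] limit_buy(price=97, qty=1): fills=none; bids=[#1:1@97] asks=[-]
After op 2 [order #2] limit_sell(price=95, qty=4): fills=#1x#2:1@97; bids=[-] asks=[#2:3@95]
After op 3 [order #3] limit_sell(price=98, qty=2): fills=none; bids=[-] asks=[#2:3@95 #3:2@98]
After op 4 [order #4] limit_buy(price=99, qty=8): fills=#4x#2:3@95 #4x#3:2@98; bids=[#4:3@99] asks=[-]
After op 5 [order #5] limit_sell(price=96, qty=4): fills=#4x#5:3@99; bids=[-] asks=[#5:1@96]
After op 6 [order #6] limit_buy(price=98, qty=10): fills=#6x#5:1@96; bids=[#6:9@98] asks=[-]
After op 7 [order #7] limit_buy(price=98, qty=6): fills=none; bids=[#6:9@98 #7:6@98] asks=[-]
After op 8 [order #8] market_sell(qty=2): fills=#6x#8:2@98; bids=[#6:7@98 #7:6@98] asks=[-]
After op 9 [order #9] limit_buy(price=99, qty=9): fills=none; bids=[#9:9@99 #6:7@98 #7:6@98] asks=[-]
After op 10 cancel(order #7): fills=none; bids=[#9:9@99 #6:7@98] asks=[-]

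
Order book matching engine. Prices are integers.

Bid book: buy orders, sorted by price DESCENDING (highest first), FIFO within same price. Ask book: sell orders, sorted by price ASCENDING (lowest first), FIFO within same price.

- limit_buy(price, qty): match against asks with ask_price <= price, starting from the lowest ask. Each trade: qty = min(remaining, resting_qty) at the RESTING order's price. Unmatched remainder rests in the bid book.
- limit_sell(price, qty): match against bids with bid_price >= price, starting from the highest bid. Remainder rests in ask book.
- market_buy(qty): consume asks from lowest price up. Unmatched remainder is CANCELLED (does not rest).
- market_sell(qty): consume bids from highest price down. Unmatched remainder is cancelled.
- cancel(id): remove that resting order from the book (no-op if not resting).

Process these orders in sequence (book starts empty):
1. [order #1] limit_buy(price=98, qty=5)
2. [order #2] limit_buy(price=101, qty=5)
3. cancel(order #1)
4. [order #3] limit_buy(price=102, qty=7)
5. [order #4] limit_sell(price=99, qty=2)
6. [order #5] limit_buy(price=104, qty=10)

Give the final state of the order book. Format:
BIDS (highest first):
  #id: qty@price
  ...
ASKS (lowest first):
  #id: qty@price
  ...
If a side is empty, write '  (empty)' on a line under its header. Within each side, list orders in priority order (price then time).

After op 1 [order #1] limit_buy(price=98, qty=5): fills=none; bids=[#1:5@98] asks=[-]
After op 2 [order #2] limit_buy(price=101, qty=5): fills=none; bids=[#2:5@101 #1:5@98] asks=[-]
After op 3 cancel(order #1): fills=none; bids=[#2:5@101] asks=[-]
After op 4 [order #3] limit_buy(price=102, qty=7): fills=none; bids=[#3:7@102 #2:5@101] asks=[-]
After op 5 [order #4] limit_sell(price=99, qty=2): fills=#3x#4:2@102; bids=[#3:5@102 #2:5@101] asks=[-]
After op 6 [order #5] limit_buy(price=104, qty=10): fills=none; bids=[#5:10@104 #3:5@102 #2:5@101] asks=[-]

Answer: BIDS (highest first):
  #5: 10@104
  #3: 5@102
  #2: 5@101
ASKS (lowest first):
  (empty)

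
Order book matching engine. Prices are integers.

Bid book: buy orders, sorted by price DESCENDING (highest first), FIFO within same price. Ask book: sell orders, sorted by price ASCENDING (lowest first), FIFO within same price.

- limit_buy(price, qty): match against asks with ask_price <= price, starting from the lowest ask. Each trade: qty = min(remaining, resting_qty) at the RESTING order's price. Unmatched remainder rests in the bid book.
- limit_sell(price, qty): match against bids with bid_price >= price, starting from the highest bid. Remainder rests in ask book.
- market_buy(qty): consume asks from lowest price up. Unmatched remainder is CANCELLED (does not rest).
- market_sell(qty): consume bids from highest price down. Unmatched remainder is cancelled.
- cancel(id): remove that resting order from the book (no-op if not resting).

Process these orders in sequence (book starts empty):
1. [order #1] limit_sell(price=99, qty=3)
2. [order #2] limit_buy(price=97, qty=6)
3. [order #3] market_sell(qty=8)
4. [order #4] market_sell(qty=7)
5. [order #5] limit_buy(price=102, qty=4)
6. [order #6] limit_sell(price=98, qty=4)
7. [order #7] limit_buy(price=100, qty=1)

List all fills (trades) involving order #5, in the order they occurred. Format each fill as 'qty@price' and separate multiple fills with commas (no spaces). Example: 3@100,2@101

After op 1 [order #1] limit_sell(price=99, qty=3): fills=none; bids=[-] asks=[#1:3@99]
After op 2 [order #2] limit_buy(price=97, qty=6): fills=none; bids=[#2:6@97] asks=[#1:3@99]
After op 3 [order #3] market_sell(qty=8): fills=#2x#3:6@97; bids=[-] asks=[#1:3@99]
After op 4 [order #4] market_sell(qty=7): fills=none; bids=[-] asks=[#1:3@99]
After op 5 [order #5] limit_buy(price=102, qty=4): fills=#5x#1:3@99; bids=[#5:1@102] asks=[-]
After op 6 [order #6] limit_sell(price=98, qty=4): fills=#5x#6:1@102; bids=[-] asks=[#6:3@98]
After op 7 [order #7] limit_buy(price=100, qty=1): fills=#7x#6:1@98; bids=[-] asks=[#6:2@98]

Answer: 3@99,1@102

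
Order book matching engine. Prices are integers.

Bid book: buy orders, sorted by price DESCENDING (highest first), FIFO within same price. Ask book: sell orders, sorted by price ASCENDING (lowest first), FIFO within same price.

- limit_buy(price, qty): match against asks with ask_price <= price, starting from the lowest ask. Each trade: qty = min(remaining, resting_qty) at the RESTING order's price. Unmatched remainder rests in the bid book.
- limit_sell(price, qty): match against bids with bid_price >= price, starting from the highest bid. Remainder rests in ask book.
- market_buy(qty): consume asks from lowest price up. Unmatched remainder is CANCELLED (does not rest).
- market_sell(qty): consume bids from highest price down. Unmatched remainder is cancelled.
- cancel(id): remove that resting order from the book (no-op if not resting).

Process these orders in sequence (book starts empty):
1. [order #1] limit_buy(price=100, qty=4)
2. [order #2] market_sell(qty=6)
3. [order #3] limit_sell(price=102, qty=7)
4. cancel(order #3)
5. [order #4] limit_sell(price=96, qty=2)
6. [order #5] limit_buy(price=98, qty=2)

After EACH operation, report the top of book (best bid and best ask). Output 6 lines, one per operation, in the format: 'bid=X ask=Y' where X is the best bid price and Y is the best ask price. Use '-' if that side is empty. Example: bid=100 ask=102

After op 1 [order #1] limit_buy(price=100, qty=4): fills=none; bids=[#1:4@100] asks=[-]
After op 2 [order #2] market_sell(qty=6): fills=#1x#2:4@100; bids=[-] asks=[-]
After op 3 [order #3] limit_sell(price=102, qty=7): fills=none; bids=[-] asks=[#3:7@102]
After op 4 cancel(order #3): fills=none; bids=[-] asks=[-]
After op 5 [order #4] limit_sell(price=96, qty=2): fills=none; bids=[-] asks=[#4:2@96]
After op 6 [order #5] limit_buy(price=98, qty=2): fills=#5x#4:2@96; bids=[-] asks=[-]

Answer: bid=100 ask=-
bid=- ask=-
bid=- ask=102
bid=- ask=-
bid=- ask=96
bid=- ask=-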